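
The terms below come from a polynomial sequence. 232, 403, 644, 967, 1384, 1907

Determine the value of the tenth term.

Δ: 171  241  323  417  523
Δ²: 70  82  94  106
Δ³: 12  12  12
The third differences are constant (12).
106 + 12 = 118;  523 + 118 = 641;  1907 + 641 = 2548
118 + 12 = 130;  641 + 130 = 771;  2548 + 771 = 3319
130 + 12 = 142;  771 + 142 = 913;  3319 + 913 = 4232
142 + 12 = 154;  913 + 154 = 1067;  4232 + 1067 = 5299

5299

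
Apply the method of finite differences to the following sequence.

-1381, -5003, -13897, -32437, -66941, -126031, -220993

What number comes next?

-3622 , -8894 , -18540 , -34504 , -59090 , -94962
-5272 , -9646 , -15964 , -24586 , -35872
-4374 , -6318 , -8622 , -11286
-1944 , -2304 , -2664
-360 , -360
The fifth differences are constant (-360).
-2664 − 360 = -3024;  -11286 − 3024 = -14310;  -35872 − 14310 = -50182;  -94962 − 50182 = -145144;  -220993 − 145144 = -366137

-366137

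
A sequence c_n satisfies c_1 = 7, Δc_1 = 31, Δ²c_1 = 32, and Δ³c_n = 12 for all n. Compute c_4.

Build the table forward from the leading diagonal:
D3: 12  12  12  12
D2: 32  44  56  68
D1: 31  63  107  163
c: 7  38  101  208

208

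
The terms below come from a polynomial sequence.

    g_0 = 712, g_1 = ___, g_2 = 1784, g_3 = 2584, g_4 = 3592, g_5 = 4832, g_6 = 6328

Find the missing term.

Using the last 5 terms:
Δ: 800, 1008, 1240, 1496
Δ²: 208, 232, 256
Δ³: 24, 24
Constant third difference = 24.
Extend backward: 208 − 24 = 184;  800 − 184 = 616;  1784 − 616 = 1168

1168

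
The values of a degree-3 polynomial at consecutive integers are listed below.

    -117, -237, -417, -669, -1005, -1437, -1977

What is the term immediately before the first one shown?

-120  -180  -252  -336  -432  -540
-60  -72  -84  -96  -108
-12  -12  -12  -12
The third differences are constant at -12.
Work back: -60 + 12 = -48;  -120 + 48 = -72;  -117 + 72 = -45

-45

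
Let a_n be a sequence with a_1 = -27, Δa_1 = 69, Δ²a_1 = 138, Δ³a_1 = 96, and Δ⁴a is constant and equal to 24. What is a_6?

2778

Build the table forward from the leading diagonal:
D4: 24  24  24  24  24  24
D3: 96  120  144  168  192  216
D2: 138  234  354  498  666  858
D1: 69  207  441  795  1293  1959
a: -27  42  249  690  1485  2778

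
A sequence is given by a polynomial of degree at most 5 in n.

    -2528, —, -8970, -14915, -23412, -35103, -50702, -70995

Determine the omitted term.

Using the last 6 terms:
D1: -5945  -8497  -11691  -15599  -20293
D2: -2552  -3194  -3908  -4694
D3: -642  -714  -786
D4: -72  -72
Constant fourth difference = -72.
Extend backward: -642 + 72 = -570;  -2552 + 570 = -1982;  -5945 + 1982 = -3963;  -8970 + 3963 = -5007

-5007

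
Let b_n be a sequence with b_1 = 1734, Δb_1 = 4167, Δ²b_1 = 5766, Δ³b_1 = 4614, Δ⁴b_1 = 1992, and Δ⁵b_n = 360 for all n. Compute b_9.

Build the table forward from the leading diagonal:
Fifth differences: 360, 360, 360, 360, 360, 360, 360, 360, 360
Fourth differences: 1992, 2352, 2712, 3072, 3432, 3792, 4152, 4512, 4872
Third differences: 4614, 6606, 8958, 11670, 14742, 18174, 21966, 26118, 30630
Second differences: 5766, 10380, 16986, 25944, 37614, 52356, 70530, 92496, 118614
First differences: 4167, 9933, 20313, 37299, 63243, 100857, 153213, 223743, 316239
b: 1734, 5901, 15834, 36147, 73446, 136689, 237546, 390759, 614502

614502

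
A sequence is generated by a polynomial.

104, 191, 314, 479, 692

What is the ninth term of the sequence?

2144

87, 123, 165, 213
36, 42, 48
6, 6
Third differences constant at 6.
48 + 6 = 54;  213 + 54 = 267;  692 + 267 = 959
54 + 6 = 60;  267 + 60 = 327;  959 + 327 = 1286
60 + 6 = 66;  327 + 66 = 393;  1286 + 393 = 1679
66 + 6 = 72;  393 + 72 = 465;  1679 + 465 = 2144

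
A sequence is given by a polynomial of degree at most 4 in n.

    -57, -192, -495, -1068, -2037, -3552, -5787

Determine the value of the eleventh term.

D1: -135, -303, -573, -969, -1515, -2235
D2: -168, -270, -396, -546, -720
D3: -102, -126, -150, -174
D4: -24, -24, -24
The fourth differences are constant (-24).
-174 − 24 = -198;  -720 − 198 = -918;  -2235 − 918 = -3153;  -5787 − 3153 = -8940
-198 − 24 = -222;  -918 − 222 = -1140;  -3153 − 1140 = -4293;  -8940 − 4293 = -13233
-222 − 24 = -246;  -1140 − 246 = -1386;  -4293 − 1386 = -5679;  -13233 − 5679 = -18912
-246 − 24 = -270;  -1386 − 270 = -1656;  -5679 − 1656 = -7335;  -18912 − 7335 = -26247

-26247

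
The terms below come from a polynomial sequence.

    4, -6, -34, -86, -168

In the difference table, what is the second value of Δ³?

D1: -10, -28, -52, -82
D2: -18, -24, -30
D3: -6, -6

-6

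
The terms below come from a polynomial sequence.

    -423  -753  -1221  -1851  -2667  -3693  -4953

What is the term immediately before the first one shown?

Δ: -330  -468  -630  -816  -1026  -1260
Δ²: -138  -162  -186  -210  -234
Δ³: -24  -24  -24  -24
The third differences are constant at -24.
Work back: -138 + 24 = -114;  -330 + 114 = -216;  -423 + 216 = -207

-207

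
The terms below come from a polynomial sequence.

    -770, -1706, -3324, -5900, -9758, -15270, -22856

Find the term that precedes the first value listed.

-288

D1: -936  -1618  -2576  -3858  -5512  -7586
D2: -682  -958  -1282  -1654  -2074
D3: -276  -324  -372  -420
D4: -48  -48  -48
The fourth differences are constant at -48.
Work back: -276 + 48 = -228;  -682 + 228 = -454;  -936 + 454 = -482;  -770 + 482 = -288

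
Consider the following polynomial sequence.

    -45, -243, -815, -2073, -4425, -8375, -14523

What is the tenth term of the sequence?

-53595

First differences: -198 , -572 , -1258 , -2352 , -3950 , -6148
Second differences: -374 , -686 , -1094 , -1598 , -2198
Third differences: -312 , -408 , -504 , -600
Fourth differences: -96 , -96 , -96
Fourth differences constant at -96.
-600 − 96 = -696;  -2198 − 696 = -2894;  -6148 − 2894 = -9042;  -14523 − 9042 = -23565
-696 − 96 = -792;  -2894 − 792 = -3686;  -9042 − 3686 = -12728;  -23565 − 12728 = -36293
-792 − 96 = -888;  -3686 − 888 = -4574;  -12728 − 4574 = -17302;  -36293 − 17302 = -53595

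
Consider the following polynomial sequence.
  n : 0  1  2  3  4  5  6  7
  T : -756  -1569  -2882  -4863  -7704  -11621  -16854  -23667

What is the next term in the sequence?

Δ: -813, -1313, -1981, -2841, -3917, -5233, -6813
Δ²: -500, -668, -860, -1076, -1316, -1580
Δ³: -168, -192, -216, -240, -264
Δ⁴: -24, -24, -24, -24
Fourth differences constant at -24.
-264 − 24 = -288;  -1580 − 288 = -1868;  -6813 − 1868 = -8681;  -23667 − 8681 = -32348

-32348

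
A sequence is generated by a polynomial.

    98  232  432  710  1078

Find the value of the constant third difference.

12

D1: 134, 200, 278, 368
D2: 66, 78, 90
D3: 12, 12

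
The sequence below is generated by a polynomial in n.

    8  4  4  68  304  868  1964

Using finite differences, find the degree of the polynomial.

First differences: -4, 0, 64, 236, 564, 1096
Second differences: 4, 64, 172, 328, 532
Third differences: 60, 108, 156, 204
Fourth differences: 48, 48, 48
The fourth differences are constant, so the polynomial has degree 4.

4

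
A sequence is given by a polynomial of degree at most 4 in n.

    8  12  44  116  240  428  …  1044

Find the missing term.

692

Using the first 6 terms:
First differences: 4, 32, 72, 124, 188
Second differences: 28, 40, 52, 64
Third differences: 12, 12, 12
Constant third difference = 12.
Extend forward: 64 + 12 = 76;  188 + 76 = 264;  428 + 264 = 692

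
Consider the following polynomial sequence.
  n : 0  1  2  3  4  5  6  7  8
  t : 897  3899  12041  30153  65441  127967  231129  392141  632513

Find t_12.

Δ: 3002, 8142, 18112, 35288, 62526, 103162, 161012, 240372
Δ²: 5140, 9970, 17176, 27238, 40636, 57850, 79360
Δ³: 4830, 7206, 10062, 13398, 17214, 21510
Δ⁴: 2376, 2856, 3336, 3816, 4296
Δ⁵: 480, 480, 480, 480
Fifth differences constant at 480.
4296 + 480 = 4776;  21510 + 4776 = 26286;  79360 + 26286 = 105646;  240372 + 105646 = 346018;  632513 + 346018 = 978531
4776 + 480 = 5256;  26286 + 5256 = 31542;  105646 + 31542 = 137188;  346018 + 137188 = 483206;  978531 + 483206 = 1461737
5256 + 480 = 5736;  31542 + 5736 = 37278;  137188 + 37278 = 174466;  483206 + 174466 = 657672;  1461737 + 657672 = 2119409
5736 + 480 = 6216;  37278 + 6216 = 43494;  174466 + 43494 = 217960;  657672 + 217960 = 875632;  2119409 + 875632 = 2995041

2995041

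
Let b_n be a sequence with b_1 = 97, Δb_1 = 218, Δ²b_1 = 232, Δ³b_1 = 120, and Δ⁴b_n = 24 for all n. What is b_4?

Build the table forward from the leading diagonal:
Δ⁴: 24, 24, 24, 24
Δ³: 120, 144, 168, 192
Δ²: 232, 352, 496, 664
Δ: 218, 450, 802, 1298
b: 97, 315, 765, 1567

1567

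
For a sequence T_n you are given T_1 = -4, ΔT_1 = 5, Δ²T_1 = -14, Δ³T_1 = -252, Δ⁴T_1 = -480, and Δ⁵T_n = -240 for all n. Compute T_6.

-5279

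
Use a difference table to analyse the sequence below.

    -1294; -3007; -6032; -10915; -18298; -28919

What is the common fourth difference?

-96

D1: -1713, -3025, -4883, -7383, -10621
D2: -1312, -1858, -2500, -3238
D3: -546, -642, -738
D4: -96, -96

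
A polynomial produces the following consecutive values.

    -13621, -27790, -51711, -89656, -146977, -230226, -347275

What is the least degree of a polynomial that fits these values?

Δ: -14169, -23921, -37945, -57321, -83249, -117049
Δ²: -9752, -14024, -19376, -25928, -33800
Δ³: -4272, -5352, -6552, -7872
Δ⁴: -1080, -1200, -1320
Δ⁵: -120, -120
The fifth differences are constant, so the polynomial has degree 5.

5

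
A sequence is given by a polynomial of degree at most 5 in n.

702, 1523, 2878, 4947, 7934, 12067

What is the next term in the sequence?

First differences: 821, 1355, 2069, 2987, 4133
Second differences: 534, 714, 918, 1146
Third differences: 180, 204, 228
Fourth differences: 24, 24
Fourth differences constant at 24.
228 + 24 = 252;  1146 + 252 = 1398;  4133 + 1398 = 5531;  12067 + 5531 = 17598

17598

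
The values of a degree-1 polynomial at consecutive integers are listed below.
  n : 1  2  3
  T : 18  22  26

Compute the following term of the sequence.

30

Δ: 4  4
Constant first difference = 4, so extend:
26 + 4 = 30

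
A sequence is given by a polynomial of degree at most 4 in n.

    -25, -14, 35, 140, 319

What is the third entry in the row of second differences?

D1: 11, 49, 105, 179
D2: 38, 56, 74
D3: 18, 18

74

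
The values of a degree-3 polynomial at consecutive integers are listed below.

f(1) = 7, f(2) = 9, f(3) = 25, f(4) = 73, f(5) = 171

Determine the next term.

2 , 16 , 48 , 98
14 , 32 , 50
18 , 18
Third differences constant at 18.
50 + 18 = 68;  98 + 68 = 166;  171 + 166 = 337

337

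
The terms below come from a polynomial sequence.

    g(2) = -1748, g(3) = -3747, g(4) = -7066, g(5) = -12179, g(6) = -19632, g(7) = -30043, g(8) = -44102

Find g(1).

-667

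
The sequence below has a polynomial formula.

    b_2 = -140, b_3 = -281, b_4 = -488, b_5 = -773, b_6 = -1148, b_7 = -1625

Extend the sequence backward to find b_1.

-53

First differences: -141, -207, -285, -375, -477
Second differences: -66, -78, -90, -102
Third differences: -12, -12, -12
The third differences are constant at -12.
Work back: -66 + 12 = -54;  -141 + 54 = -87;  -140 + 87 = -53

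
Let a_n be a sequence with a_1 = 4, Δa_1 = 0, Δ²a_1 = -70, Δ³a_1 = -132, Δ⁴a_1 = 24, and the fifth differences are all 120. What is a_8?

-2726

Build the table forward from the leading diagonal:
Δ⁵: 120  120  120  120  120  120  120  120
Δ⁴: 24  144  264  384  504  624  744  864
Δ³: -132  -108  36  300  684  1188  1812  2556
Δ²: -70  -202  -310  -274  26  710  1898  3710
Δ: 0  -70  -272  -582  -856  -830  -120  1778
a: 4  4  -66  -338  -920  -1776  -2606  -2726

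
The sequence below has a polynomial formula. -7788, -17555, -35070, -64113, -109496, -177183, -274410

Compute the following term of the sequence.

-409805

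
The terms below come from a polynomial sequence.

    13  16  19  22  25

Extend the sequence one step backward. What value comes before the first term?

3  3  3  3
The first differences are constant at 3.
Work back: 13 − 3 = 10

10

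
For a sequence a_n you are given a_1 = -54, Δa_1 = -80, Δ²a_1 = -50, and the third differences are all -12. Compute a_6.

-1074

Build the table forward from the leading diagonal:
Δ³: -12  -12  -12  -12  -12  -12
Δ²: -50  -62  -74  -86  -98  -110
Δ: -80  -130  -192  -266  -352  -450
a: -54  -134  -264  -456  -722  -1074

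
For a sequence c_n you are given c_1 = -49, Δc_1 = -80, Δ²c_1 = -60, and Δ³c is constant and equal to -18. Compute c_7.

Build the table forward from the leading diagonal:
D3: -18  -18  -18  -18  -18  -18  -18
D2: -60  -78  -96  -114  -132  -150  -168
D1: -80  -140  -218  -314  -428  -560  -710
c: -49  -129  -269  -487  -801  -1229  -1789

-1789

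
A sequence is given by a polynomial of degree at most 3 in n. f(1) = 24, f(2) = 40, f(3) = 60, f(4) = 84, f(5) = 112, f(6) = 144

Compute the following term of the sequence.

180

Δ: 16, 20, 24, 28, 32
Δ²: 4, 4, 4, 4
Constant second difference = 4, so extend:
32 + 4 = 36;  144 + 36 = 180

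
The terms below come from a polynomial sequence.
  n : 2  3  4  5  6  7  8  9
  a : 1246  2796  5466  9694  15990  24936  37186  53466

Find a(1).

450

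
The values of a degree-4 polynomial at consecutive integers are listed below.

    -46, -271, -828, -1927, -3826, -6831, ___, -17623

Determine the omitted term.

-11296

Using the first 6 terms:
Δ: -225, -557, -1099, -1899, -3005
Δ²: -332, -542, -800, -1106
Δ³: -210, -258, -306
Δ⁴: -48, -48
Constant fourth difference = -48.
Extend forward: -306 − 48 = -354;  -1106 − 354 = -1460;  -3005 − 1460 = -4465;  -6831 − 4465 = -11296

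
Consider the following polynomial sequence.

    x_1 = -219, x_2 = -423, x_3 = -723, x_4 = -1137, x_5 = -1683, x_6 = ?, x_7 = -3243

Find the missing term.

-2379

Using the first 5 terms:
-204  -300  -414  -546
-96  -114  -132
-18  -18
Constant third difference = -18.
Extend forward: -132 − 18 = -150;  -546 − 150 = -696;  -1683 − 696 = -2379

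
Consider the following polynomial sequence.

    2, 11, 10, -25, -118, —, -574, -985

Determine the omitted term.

Using the first 5 terms:
Δ: 9  -1  -35  -93
Δ²: -10  -34  -58
Δ³: -24  -24
Constant third difference = -24.
Extend forward: -58 − 24 = -82;  -93 − 82 = -175;  -118 − 175 = -293

-293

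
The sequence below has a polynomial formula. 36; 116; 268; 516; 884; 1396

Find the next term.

2076

First differences: 80, 152, 248, 368, 512
Second differences: 72, 96, 120, 144
Third differences: 24, 24, 24
Constant third difference = 24, so extend:
144 + 24 = 168;  512 + 168 = 680;  1396 + 680 = 2076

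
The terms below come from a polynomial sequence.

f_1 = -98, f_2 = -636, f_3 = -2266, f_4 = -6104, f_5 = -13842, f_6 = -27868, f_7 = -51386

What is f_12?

D1: -538  -1630  -3838  -7738  -14026  -23518
D2: -1092  -2208  -3900  -6288  -9492
D3: -1116  -1692  -2388  -3204
D4: -576  -696  -816
D5: -120  -120
Fifth differences constant at -120.
-816 − 120 = -936;  -3204 − 936 = -4140;  -9492 − 4140 = -13632;  -23518 − 13632 = -37150;  -51386 − 37150 = -88536
-936 − 120 = -1056;  -4140 − 1056 = -5196;  -13632 − 5196 = -18828;  -37150 − 18828 = -55978;  -88536 − 55978 = -144514
-1056 − 120 = -1176;  -5196 − 1176 = -6372;  -18828 − 6372 = -25200;  -55978 − 25200 = -81178;  -144514 − 81178 = -225692
-1176 − 120 = -1296;  -6372 − 1296 = -7668;  -25200 − 7668 = -32868;  -81178 − 32868 = -114046;  -225692 − 114046 = -339738
-1296 − 120 = -1416;  -7668 − 1416 = -9084;  -32868 − 9084 = -41952;  -114046 − 41952 = -155998;  -339738 − 155998 = -495736

-495736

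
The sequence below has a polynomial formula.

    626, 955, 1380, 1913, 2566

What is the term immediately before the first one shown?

381

Δ: 329, 425, 533, 653
Δ²: 96, 108, 120
Δ³: 12, 12
The third differences are constant at 12.
Work back: 96 − 12 = 84;  329 − 84 = 245;  626 − 245 = 381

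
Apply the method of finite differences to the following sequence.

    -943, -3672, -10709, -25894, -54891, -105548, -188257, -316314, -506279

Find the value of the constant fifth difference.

-360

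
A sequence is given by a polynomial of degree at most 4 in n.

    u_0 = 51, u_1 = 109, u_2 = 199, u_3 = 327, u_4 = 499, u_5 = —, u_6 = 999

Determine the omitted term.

721

Using the first 5 terms:
D1: 58  90  128  172
D2: 32  38  44
D3: 6  6
Constant third difference = 6.
Extend forward: 44 + 6 = 50;  172 + 50 = 222;  499 + 222 = 721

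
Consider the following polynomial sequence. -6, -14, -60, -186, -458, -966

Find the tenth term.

D1: -8  -46  -126  -272  -508
D2: -38  -80  -146  -236
D3: -42  -66  -90
D4: -24  -24
Fourth differences constant at -24.
-90 − 24 = -114;  -236 − 114 = -350;  -508 − 350 = -858;  -966 − 858 = -1824
-114 − 24 = -138;  -350 − 138 = -488;  -858 − 488 = -1346;  -1824 − 1346 = -3170
-138 − 24 = -162;  -488 − 162 = -650;  -1346 − 650 = -1996;  -3170 − 1996 = -5166
-162 − 24 = -186;  -650 − 186 = -836;  -1996 − 836 = -2832;  -5166 − 2832 = -7998

-7998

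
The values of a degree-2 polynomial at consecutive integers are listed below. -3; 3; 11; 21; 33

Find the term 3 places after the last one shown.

81

6 , 8 , 10 , 12
2 , 2 , 2
Second differences constant at 2.
12 + 2 = 14;  33 + 14 = 47
14 + 2 = 16;  47 + 16 = 63
16 + 2 = 18;  63 + 18 = 81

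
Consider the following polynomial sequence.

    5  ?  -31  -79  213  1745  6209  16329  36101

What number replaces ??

9

Using the last 7 terms:
D1: -48  292  1532  4464  10120  19772
D2: 340  1240  2932  5656  9652
D3: 900  1692  2724  3996
D4: 792  1032  1272
D5: 240  240
Constant fifth difference = 240.
Extend backward: 792 − 240 = 552;  900 − 552 = 348;  340 − 348 = -8;  -48 + 8 = -40;  -31 + 40 = 9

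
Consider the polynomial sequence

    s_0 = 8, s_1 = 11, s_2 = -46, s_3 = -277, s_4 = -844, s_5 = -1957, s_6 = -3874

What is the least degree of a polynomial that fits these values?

D1: 3, -57, -231, -567, -1113, -1917
D2: -60, -174, -336, -546, -804
D3: -114, -162, -210, -258
D4: -48, -48, -48
The fourth differences are constant, so the polynomial has degree 4.

4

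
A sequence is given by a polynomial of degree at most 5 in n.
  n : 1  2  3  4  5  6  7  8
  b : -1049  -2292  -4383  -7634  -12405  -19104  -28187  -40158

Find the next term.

-55569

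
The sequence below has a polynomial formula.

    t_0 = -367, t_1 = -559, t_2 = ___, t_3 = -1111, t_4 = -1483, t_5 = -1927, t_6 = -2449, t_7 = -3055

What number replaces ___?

Using the last 5 terms:
Δ: -372  -444  -522  -606
Δ²: -72  -78  -84
Δ³: -6  -6
Constant third difference = -6.
Extend backward: -72 + 6 = -66;  -372 + 66 = -306;  -1111 + 306 = -805

-805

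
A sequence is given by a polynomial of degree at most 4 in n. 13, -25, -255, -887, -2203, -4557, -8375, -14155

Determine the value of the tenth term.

-38, -230, -632, -1316, -2354, -3818, -5780
-192, -402, -684, -1038, -1464, -1962
-210, -282, -354, -426, -498
-72, -72, -72, -72
The fourth differences are constant (-72).
-498 − 72 = -570;  -1962 − 570 = -2532;  -5780 − 2532 = -8312;  -14155 − 8312 = -22467
-570 − 72 = -642;  -2532 − 642 = -3174;  -8312 − 3174 = -11486;  -22467 − 11486 = -33953

-33953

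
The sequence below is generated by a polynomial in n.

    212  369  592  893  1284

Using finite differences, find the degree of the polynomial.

3

Δ: 157, 223, 301, 391
Δ²: 66, 78, 90
Δ³: 12, 12
The third differences are constant, so the polynomial has degree 3.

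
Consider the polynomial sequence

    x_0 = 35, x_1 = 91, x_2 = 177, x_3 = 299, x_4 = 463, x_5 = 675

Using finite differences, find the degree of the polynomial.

3

56, 86, 122, 164, 212
30, 36, 42, 48
6, 6, 6
The third differences are constant, so the polynomial has degree 3.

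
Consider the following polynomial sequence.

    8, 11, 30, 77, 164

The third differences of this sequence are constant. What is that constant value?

12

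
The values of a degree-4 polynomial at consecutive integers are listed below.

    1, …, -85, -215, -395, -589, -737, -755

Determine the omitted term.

Using the last 6 terms:
D1: -130, -180, -194, -148, -18
D2: -50, -14, 46, 130
D3: 36, 60, 84
D4: 24, 24
Constant fourth difference = 24.
Extend backward: 36 − 24 = 12;  -50 − 12 = -62;  -130 + 62 = -68;  -85 + 68 = -17

-17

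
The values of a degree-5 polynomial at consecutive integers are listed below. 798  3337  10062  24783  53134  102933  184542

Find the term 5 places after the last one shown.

1655847

D1: 2539  6725  14721  28351  49799  81609
D2: 4186  7996  13630  21448  31810
D3: 3810  5634  7818  10362
D4: 1824  2184  2544
D5: 360  360
Fifth differences constant at 360.
2544 + 360 = 2904;  10362 + 2904 = 13266;  31810 + 13266 = 45076;  81609 + 45076 = 126685;  184542 + 126685 = 311227
2904 + 360 = 3264;  13266 + 3264 = 16530;  45076 + 16530 = 61606;  126685 + 61606 = 188291;  311227 + 188291 = 499518
3264 + 360 = 3624;  16530 + 3624 = 20154;  61606 + 20154 = 81760;  188291 + 81760 = 270051;  499518 + 270051 = 769569
3624 + 360 = 3984;  20154 + 3984 = 24138;  81760 + 24138 = 105898;  270051 + 105898 = 375949;  769569 + 375949 = 1145518
3984 + 360 = 4344;  24138 + 4344 = 28482;  105898 + 28482 = 134380;  375949 + 134380 = 510329;  1145518 + 510329 = 1655847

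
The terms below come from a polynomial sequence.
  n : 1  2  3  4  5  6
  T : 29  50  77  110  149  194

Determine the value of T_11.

Δ: 21, 27, 33, 39, 45
Δ²: 6, 6, 6, 6
Second differences constant at 6.
45 + 6 = 51;  194 + 51 = 245
51 + 6 = 57;  245 + 57 = 302
57 + 6 = 63;  302 + 63 = 365
63 + 6 = 69;  365 + 69 = 434
69 + 6 = 75;  434 + 75 = 509

509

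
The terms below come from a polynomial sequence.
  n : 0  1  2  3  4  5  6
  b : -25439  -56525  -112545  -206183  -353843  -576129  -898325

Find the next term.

-1350875

First differences: -31086  -56020  -93638  -147660  -222286  -322196
Second differences: -24934  -37618  -54022  -74626  -99910
Third differences: -12684  -16404  -20604  -25284
Fourth differences: -3720  -4200  -4680
Fifth differences: -480  -480
Fifth differences constant at -480.
-4680 − 480 = -5160;  -25284 − 5160 = -30444;  -99910 − 30444 = -130354;  -322196 − 130354 = -452550;  -898325 − 452550 = -1350875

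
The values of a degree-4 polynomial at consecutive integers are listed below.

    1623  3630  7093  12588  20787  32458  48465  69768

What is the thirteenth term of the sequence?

296043

2007 , 3463 , 5495 , 8199 , 11671 , 16007 , 21303
1456 , 2032 , 2704 , 3472 , 4336 , 5296
576 , 672 , 768 , 864 , 960
96 , 96 , 96 , 96
Constant fourth difference = 96, so extend:
960 + 96 = 1056;  5296 + 1056 = 6352;  21303 + 6352 = 27655;  69768 + 27655 = 97423
1056 + 96 = 1152;  6352 + 1152 = 7504;  27655 + 7504 = 35159;  97423 + 35159 = 132582
1152 + 96 = 1248;  7504 + 1248 = 8752;  35159 + 8752 = 43911;  132582 + 43911 = 176493
1248 + 96 = 1344;  8752 + 1344 = 10096;  43911 + 10096 = 54007;  176493 + 54007 = 230500
1344 + 96 = 1440;  10096 + 1440 = 11536;  54007 + 11536 = 65543;  230500 + 65543 = 296043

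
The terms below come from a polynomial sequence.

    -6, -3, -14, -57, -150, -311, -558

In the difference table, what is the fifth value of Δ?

Δ: 3, -11, -43, -93, -161, -247
Δ²: -14, -32, -50, -68, -86
Δ³: -18, -18, -18, -18

-161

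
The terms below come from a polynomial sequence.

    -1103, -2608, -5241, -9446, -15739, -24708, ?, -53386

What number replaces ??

Using the first 6 terms:
D1: -1505  -2633  -4205  -6293  -8969
D2: -1128  -1572  -2088  -2676
D3: -444  -516  -588
D4: -72  -72
Constant fourth difference = -72.
Extend forward: -588 − 72 = -660;  -2676 − 660 = -3336;  -8969 − 3336 = -12305;  -24708 − 12305 = -37013

-37013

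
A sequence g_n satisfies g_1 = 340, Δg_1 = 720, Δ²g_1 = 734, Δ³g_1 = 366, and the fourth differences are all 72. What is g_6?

Build the table forward from the leading diagonal:
Fourth differences: 72  72  72  72  72  72
Third differences: 366  438  510  582  654  726
Second differences: 734  1100  1538  2048  2630  3284
First differences: 720  1454  2554  4092  6140  8770
g: 340  1060  2514  5068  9160  15300

15300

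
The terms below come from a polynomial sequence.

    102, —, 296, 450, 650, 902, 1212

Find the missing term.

Using the last 5 terms:
154, 200, 252, 310
46, 52, 58
6, 6
Constant third difference = 6.
Extend backward: 46 − 6 = 40;  154 − 40 = 114;  296 − 114 = 182

182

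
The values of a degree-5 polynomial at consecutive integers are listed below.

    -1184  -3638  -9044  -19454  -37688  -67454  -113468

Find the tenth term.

-413798

Δ: -2454  -5406  -10410  -18234  -29766  -46014
Δ²: -2952  -5004  -7824  -11532  -16248
Δ³: -2052  -2820  -3708  -4716
Δ⁴: -768  -888  -1008
Δ⁵: -120  -120
Constant fifth difference = -120, so extend:
-1008 − 120 = -1128;  -4716 − 1128 = -5844;  -16248 − 5844 = -22092;  -46014 − 22092 = -68106;  -113468 − 68106 = -181574
-1128 − 120 = -1248;  -5844 − 1248 = -7092;  -22092 − 7092 = -29184;  -68106 − 29184 = -97290;  -181574 − 97290 = -278864
-1248 − 120 = -1368;  -7092 − 1368 = -8460;  -29184 − 8460 = -37644;  -97290 − 37644 = -134934;  -278864 − 134934 = -413798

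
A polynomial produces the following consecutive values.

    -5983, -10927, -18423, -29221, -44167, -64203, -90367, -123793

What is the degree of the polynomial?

4

D1: -4944, -7496, -10798, -14946, -20036, -26164, -33426
D2: -2552, -3302, -4148, -5090, -6128, -7262
D3: -750, -846, -942, -1038, -1134
D4: -96, -96, -96, -96
The fourth differences are constant, so the polynomial has degree 4.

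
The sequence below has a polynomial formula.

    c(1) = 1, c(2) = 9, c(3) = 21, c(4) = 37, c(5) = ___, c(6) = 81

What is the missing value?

Using the first 4 terms:
D1: 8, 12, 16
D2: 4, 4
Constant second difference = 4.
Extend forward: 16 + 4 = 20;  37 + 20 = 57

57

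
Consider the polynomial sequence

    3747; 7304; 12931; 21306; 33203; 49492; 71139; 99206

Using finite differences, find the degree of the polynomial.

D1: 3557, 5627, 8375, 11897, 16289, 21647, 28067
D2: 2070, 2748, 3522, 4392, 5358, 6420
D3: 678, 774, 870, 966, 1062
D4: 96, 96, 96, 96
The fourth differences are constant, so the polynomial has degree 4.

4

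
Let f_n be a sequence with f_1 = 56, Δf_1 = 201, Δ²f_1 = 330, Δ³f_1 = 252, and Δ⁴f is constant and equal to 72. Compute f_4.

1901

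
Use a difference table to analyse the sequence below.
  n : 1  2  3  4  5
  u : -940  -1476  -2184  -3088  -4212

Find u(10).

-13972

-536  -708  -904  -1124
-172  -196  -220
-24  -24
The third differences are constant (-24).
-220 − 24 = -244;  -1124 − 244 = -1368;  -4212 − 1368 = -5580
-244 − 24 = -268;  -1368 − 268 = -1636;  -5580 − 1636 = -7216
-268 − 24 = -292;  -1636 − 292 = -1928;  -7216 − 1928 = -9144
-292 − 24 = -316;  -1928 − 316 = -2244;  -9144 − 2244 = -11388
-316 − 24 = -340;  -2244 − 340 = -2584;  -11388 − 2584 = -13972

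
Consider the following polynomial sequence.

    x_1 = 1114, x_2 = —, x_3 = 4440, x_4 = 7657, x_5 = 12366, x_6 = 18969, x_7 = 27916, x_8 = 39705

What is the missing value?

2361

Using the last 6 terms:
D1: 3217  4709  6603  8947  11789
D2: 1492  1894  2344  2842
D3: 402  450  498
D4: 48  48
Constant fourth difference = 48.
Extend backward: 402 − 48 = 354;  1492 − 354 = 1138;  3217 − 1138 = 2079;  4440 − 2079 = 2361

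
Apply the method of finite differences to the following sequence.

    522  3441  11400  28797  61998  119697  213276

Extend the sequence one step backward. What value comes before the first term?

Δ: 2919  7959  17397  33201  57699  93579
Δ²: 5040  9438  15804  24498  35880
Δ³: 4398  6366  8694  11382
Δ⁴: 1968  2328  2688
Δ⁵: 360  360
The fifth differences are constant at 360.
Work back: 1968 − 360 = 1608;  4398 − 1608 = 2790;  5040 − 2790 = 2250;  2919 − 2250 = 669;  522 − 669 = -147

-147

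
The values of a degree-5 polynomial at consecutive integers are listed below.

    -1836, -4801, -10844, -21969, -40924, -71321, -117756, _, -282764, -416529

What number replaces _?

Using the first 7 terms:
-2965  -6043  -11125  -18955  -30397  -46435
-3078  -5082  -7830  -11442  -16038
-2004  -2748  -3612  -4596
-744  -864  -984
-120  -120
Constant fifth difference = -120.
Extend forward: -984 − 120 = -1104;  -4596 − 1104 = -5700;  -16038 − 5700 = -21738;  -46435 − 21738 = -68173;  -117756 − 68173 = -185929

-185929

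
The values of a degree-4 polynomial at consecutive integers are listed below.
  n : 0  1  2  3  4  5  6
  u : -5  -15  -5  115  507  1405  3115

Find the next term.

6015

D1: -10, 10, 120, 392, 898, 1710
D2: 20, 110, 272, 506, 812
D3: 90, 162, 234, 306
D4: 72, 72, 72
Fourth differences constant at 72.
306 + 72 = 378;  812 + 378 = 1190;  1710 + 1190 = 2900;  3115 + 2900 = 6015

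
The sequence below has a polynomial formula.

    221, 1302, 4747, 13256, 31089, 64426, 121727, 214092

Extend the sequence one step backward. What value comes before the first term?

4

Δ: 1081, 3445, 8509, 17833, 33337, 57301, 92365
Δ²: 2364, 5064, 9324, 15504, 23964, 35064
Δ³: 2700, 4260, 6180, 8460, 11100
Δ⁴: 1560, 1920, 2280, 2640
Δ⁵: 360, 360, 360
The fifth differences are constant at 360.
Work back: 1560 − 360 = 1200;  2700 − 1200 = 1500;  2364 − 1500 = 864;  1081 − 864 = 217;  221 − 217 = 4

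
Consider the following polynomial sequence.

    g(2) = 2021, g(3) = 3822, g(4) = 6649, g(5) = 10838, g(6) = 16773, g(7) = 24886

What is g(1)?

First differences: 1801  2827  4189  5935  8113
Second differences: 1026  1362  1746  2178
Third differences: 336  384  432
Fourth differences: 48  48
The fourth differences are constant at 48.
Work back: 336 − 48 = 288;  1026 − 288 = 738;  1801 − 738 = 1063;  2021 − 1063 = 958

958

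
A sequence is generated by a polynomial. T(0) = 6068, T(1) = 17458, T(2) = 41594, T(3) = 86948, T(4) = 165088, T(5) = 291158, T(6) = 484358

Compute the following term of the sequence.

768424

First differences: 11390, 24136, 45354, 78140, 126070, 193200
Second differences: 12746, 21218, 32786, 47930, 67130
Third differences: 8472, 11568, 15144, 19200
Fourth differences: 3096, 3576, 4056
Fifth differences: 480, 480
Fifth differences constant at 480.
4056 + 480 = 4536;  19200 + 4536 = 23736;  67130 + 23736 = 90866;  193200 + 90866 = 284066;  484358 + 284066 = 768424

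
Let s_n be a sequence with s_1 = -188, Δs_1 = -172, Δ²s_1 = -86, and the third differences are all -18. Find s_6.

Build the table forward from the leading diagonal:
D3: -18  -18  -18  -18  -18  -18
D2: -86  -104  -122  -140  -158  -176
D1: -172  -258  -362  -484  -624  -782
s: -188  -360  -618  -980  -1464  -2088

-2088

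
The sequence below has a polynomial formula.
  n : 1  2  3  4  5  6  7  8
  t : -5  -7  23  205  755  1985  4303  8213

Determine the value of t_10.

-2, 30, 182, 550, 1230, 2318, 3910
32, 152, 368, 680, 1088, 1592
120, 216, 312, 408, 504
96, 96, 96, 96
Fourth differences constant at 96.
504 + 96 = 600;  1592 + 600 = 2192;  3910 + 2192 = 6102;  8213 + 6102 = 14315
600 + 96 = 696;  2192 + 696 = 2888;  6102 + 2888 = 8990;  14315 + 8990 = 23305

23305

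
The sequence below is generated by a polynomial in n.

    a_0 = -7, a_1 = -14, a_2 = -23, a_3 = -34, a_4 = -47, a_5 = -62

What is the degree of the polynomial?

2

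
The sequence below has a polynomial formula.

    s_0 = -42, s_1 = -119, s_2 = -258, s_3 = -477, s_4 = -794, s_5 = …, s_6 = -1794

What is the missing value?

-1227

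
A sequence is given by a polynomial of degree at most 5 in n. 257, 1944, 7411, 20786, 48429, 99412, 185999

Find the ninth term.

533881

Δ: 1687, 5467, 13375, 27643, 50983, 86587
Δ²: 3780, 7908, 14268, 23340, 35604
Δ³: 4128, 6360, 9072, 12264
Δ⁴: 2232, 2712, 3192
Δ⁵: 480, 480
The fifth differences are constant (480).
3192 + 480 = 3672;  12264 + 3672 = 15936;  35604 + 15936 = 51540;  86587 + 51540 = 138127;  185999 + 138127 = 324126
3672 + 480 = 4152;  15936 + 4152 = 20088;  51540 + 20088 = 71628;  138127 + 71628 = 209755;  324126 + 209755 = 533881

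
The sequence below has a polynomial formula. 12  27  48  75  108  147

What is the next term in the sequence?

First differences: 15, 21, 27, 33, 39
Second differences: 6, 6, 6, 6
Second differences constant at 6.
39 + 6 = 45;  147 + 45 = 192

192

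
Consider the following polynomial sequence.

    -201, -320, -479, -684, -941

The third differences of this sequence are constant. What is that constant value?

-6

First differences: -119, -159, -205, -257
Second differences: -40, -46, -52
Third differences: -6, -6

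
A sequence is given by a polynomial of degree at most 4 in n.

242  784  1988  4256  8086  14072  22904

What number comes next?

Δ: 542  1204  2268  3830  5986  8832
Δ²: 662  1064  1562  2156  2846
Δ³: 402  498  594  690
Δ⁴: 96  96  96
Constant fourth difference = 96, so extend:
690 + 96 = 786;  2846 + 786 = 3632;  8832 + 3632 = 12464;  22904 + 12464 = 35368

35368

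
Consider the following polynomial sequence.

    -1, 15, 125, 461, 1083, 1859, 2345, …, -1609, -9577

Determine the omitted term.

1665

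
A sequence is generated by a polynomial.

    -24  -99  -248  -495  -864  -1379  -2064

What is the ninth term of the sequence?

First differences: -75  -149  -247  -369  -515  -685
Second differences: -74  -98  -122  -146  -170
Third differences: -24  -24  -24  -24
Third differences constant at -24.
-170 − 24 = -194;  -685 − 194 = -879;  -2064 − 879 = -2943
-194 − 24 = -218;  -879 − 218 = -1097;  -2943 − 1097 = -4040

-4040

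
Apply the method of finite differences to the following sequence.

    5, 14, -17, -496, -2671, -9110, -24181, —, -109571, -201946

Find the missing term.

Using the first 7 terms:
9, -31, -479, -2175, -6439, -15071
-40, -448, -1696, -4264, -8632
-408, -1248, -2568, -4368
-840, -1320, -1800
-480, -480
Constant fifth difference = -480.
Extend forward: -1800 − 480 = -2280;  -4368 − 2280 = -6648;  -8632 − 6648 = -15280;  -15071 − 15280 = -30351;  -24181 − 30351 = -54532

-54532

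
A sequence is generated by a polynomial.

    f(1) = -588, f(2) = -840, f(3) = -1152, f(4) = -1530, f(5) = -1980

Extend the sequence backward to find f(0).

D1: -252  -312  -378  -450
D2: -60  -66  -72
D3: -6  -6
The third differences are constant at -6.
Work back: -60 + 6 = -54;  -252 + 54 = -198;  -588 + 198 = -390

-390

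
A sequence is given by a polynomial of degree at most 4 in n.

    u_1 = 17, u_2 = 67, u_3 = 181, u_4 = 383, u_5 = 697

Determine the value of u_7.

First differences: 50, 114, 202, 314
Second differences: 64, 88, 112
Third differences: 24, 24
Third differences constant at 24.
112 + 24 = 136;  314 + 136 = 450;  697 + 450 = 1147
136 + 24 = 160;  450 + 160 = 610;  1147 + 610 = 1757

1757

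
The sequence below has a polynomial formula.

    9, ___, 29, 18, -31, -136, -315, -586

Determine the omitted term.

20

Using the last 6 terms:
D1: -11, -49, -105, -179, -271
D2: -38, -56, -74, -92
D3: -18, -18, -18
Constant third difference = -18.
Extend backward: -38 + 18 = -20;  -11 + 20 = 9;  29 − 9 = 20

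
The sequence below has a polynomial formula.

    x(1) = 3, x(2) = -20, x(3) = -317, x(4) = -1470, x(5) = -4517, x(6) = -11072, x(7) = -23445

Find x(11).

D1: -23, -297, -1153, -3047, -6555, -12373
D2: -274, -856, -1894, -3508, -5818
D3: -582, -1038, -1614, -2310
D4: -456, -576, -696
D5: -120, -120
Fifth differences constant at -120.
-696 − 120 = -816;  -2310 − 816 = -3126;  -5818 − 3126 = -8944;  -12373 − 8944 = -21317;  -23445 − 21317 = -44762
-816 − 120 = -936;  -3126 − 936 = -4062;  -8944 − 4062 = -13006;  -21317 − 13006 = -34323;  -44762 − 34323 = -79085
-936 − 120 = -1056;  -4062 − 1056 = -5118;  -13006 − 5118 = -18124;  -34323 − 18124 = -52447;  -79085 − 52447 = -131532
-1056 − 120 = -1176;  -5118 − 1176 = -6294;  -18124 − 6294 = -24418;  -52447 − 24418 = -76865;  -131532 − 76865 = -208397

-208397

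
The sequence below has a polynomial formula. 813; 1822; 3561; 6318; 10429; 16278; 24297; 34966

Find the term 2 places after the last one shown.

66414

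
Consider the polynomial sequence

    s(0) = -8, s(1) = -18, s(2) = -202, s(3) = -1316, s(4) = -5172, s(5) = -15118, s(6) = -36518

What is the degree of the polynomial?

5

D1: -10, -184, -1114, -3856, -9946, -21400
D2: -174, -930, -2742, -6090, -11454
D3: -756, -1812, -3348, -5364
D4: -1056, -1536, -2016
D5: -480, -480
The fifth differences are constant, so the polynomial has degree 5.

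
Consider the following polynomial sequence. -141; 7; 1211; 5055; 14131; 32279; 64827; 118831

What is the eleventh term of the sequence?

511099

148, 1204, 3844, 9076, 18148, 32548, 54004
1056, 2640, 5232, 9072, 14400, 21456
1584, 2592, 3840, 5328, 7056
1008, 1248, 1488, 1728
240, 240, 240
Fifth differences constant at 240.
1728 + 240 = 1968;  7056 + 1968 = 9024;  21456 + 9024 = 30480;  54004 + 30480 = 84484;  118831 + 84484 = 203315
1968 + 240 = 2208;  9024 + 2208 = 11232;  30480 + 11232 = 41712;  84484 + 41712 = 126196;  203315 + 126196 = 329511
2208 + 240 = 2448;  11232 + 2448 = 13680;  41712 + 13680 = 55392;  126196 + 55392 = 181588;  329511 + 181588 = 511099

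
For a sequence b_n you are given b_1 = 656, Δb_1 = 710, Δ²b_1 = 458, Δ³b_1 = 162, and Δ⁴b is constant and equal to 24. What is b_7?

Build the table forward from the leading diagonal:
D4: 24  24  24  24  24  24  24
D3: 162  186  210  234  258  282  306
D2: 458  620  806  1016  1250  1508  1790
D1: 710  1168  1788  2594  3610  4860  6368
b: 656  1366  2534  4322  6916  10526  15386

15386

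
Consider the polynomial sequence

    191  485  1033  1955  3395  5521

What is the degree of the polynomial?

4

First differences: 294, 548, 922, 1440, 2126
Second differences: 254, 374, 518, 686
Third differences: 120, 144, 168
Fourth differences: 24, 24
The fourth differences are constant, so the polynomial has degree 4.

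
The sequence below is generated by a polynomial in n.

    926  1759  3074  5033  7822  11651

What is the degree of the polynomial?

Δ: 833, 1315, 1959, 2789, 3829
Δ²: 482, 644, 830, 1040
Δ³: 162, 186, 210
Δ⁴: 24, 24
The fourth differences are constant, so the polynomial has degree 4.

4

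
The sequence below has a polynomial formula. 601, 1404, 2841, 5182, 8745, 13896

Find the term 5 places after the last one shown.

79641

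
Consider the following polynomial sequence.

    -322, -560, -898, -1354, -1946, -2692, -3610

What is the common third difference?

Δ: -238, -338, -456, -592, -746, -918
Δ²: -100, -118, -136, -154, -172
Δ³: -18, -18, -18, -18

-18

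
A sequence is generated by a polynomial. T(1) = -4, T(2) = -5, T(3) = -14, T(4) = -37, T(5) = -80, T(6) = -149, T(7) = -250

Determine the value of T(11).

Δ: -1, -9, -23, -43, -69, -101
Δ²: -8, -14, -20, -26, -32
Δ³: -6, -6, -6, -6
The third differences are constant (-6).
-32 − 6 = -38;  -101 − 38 = -139;  -250 − 139 = -389
-38 − 6 = -44;  -139 − 44 = -183;  -389 − 183 = -572
-44 − 6 = -50;  -183 − 50 = -233;  -572 − 233 = -805
-50 − 6 = -56;  -233 − 56 = -289;  -805 − 289 = -1094

-1094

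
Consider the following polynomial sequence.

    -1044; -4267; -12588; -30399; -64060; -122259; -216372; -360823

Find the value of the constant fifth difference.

D1: -3223, -8321, -17811, -33661, -58199, -94113, -144451
D2: -5098, -9490, -15850, -24538, -35914, -50338
D3: -4392, -6360, -8688, -11376, -14424
D4: -1968, -2328, -2688, -3048
D5: -360, -360, -360

-360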